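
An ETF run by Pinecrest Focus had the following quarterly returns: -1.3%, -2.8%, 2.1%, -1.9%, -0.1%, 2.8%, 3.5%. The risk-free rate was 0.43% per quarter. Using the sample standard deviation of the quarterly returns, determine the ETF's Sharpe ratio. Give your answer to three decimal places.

-0.041

r̄ = (-1.3 − 2.8 + 2.1 − 1.9 − 0.1 + 2.8 + 3.5) / 7 = 2.30 / 7 = 0.3286%
Σ(r − r̄)² = (-1.3 − 0.3286)² + (-2.8 − 0.3286)² + (2.1 − 0.3286)² + … = 36.8943
sample σ = √(36.8943 / 6) = √6.1491 = 2.4797%
Sharpe = (r̄ − rf) / σ = (0.3286 − 0.43) / 2.4797 = -0.1014 / 2.4797 = -0.0409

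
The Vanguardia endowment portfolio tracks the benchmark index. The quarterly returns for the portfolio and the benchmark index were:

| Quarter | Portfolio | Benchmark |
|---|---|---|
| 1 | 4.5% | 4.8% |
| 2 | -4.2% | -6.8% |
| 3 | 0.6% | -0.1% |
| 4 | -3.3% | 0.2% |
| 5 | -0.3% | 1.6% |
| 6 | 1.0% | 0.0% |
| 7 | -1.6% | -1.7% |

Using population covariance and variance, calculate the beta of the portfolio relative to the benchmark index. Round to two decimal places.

0.68

r̄p = -0.4714%,  r̄m = -0.2857%
Cov = Σ(rp − r̄p)(rm − r̄m) / 7 = 7.2482
Var(rm) = Σ(rm − r̄m)² / 7 = 10.6012
β = Cov / Var = 7.2482 / 10.6012 = 0.6837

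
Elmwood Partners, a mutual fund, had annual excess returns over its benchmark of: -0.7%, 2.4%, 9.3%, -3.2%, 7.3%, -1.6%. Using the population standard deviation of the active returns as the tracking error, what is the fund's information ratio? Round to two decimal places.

0.49

Mean return r̄ = 13.50 / 6 = 2.2500%
Σ(r − r̄)² = (-0.7 − 2.2500)² + (2.4 − 2.2500)² + … = 128.4550
population σ = √(128.4550 / 6) = √21.4092 = 4.6270%
IR = r̄ / tracking error = 2.2500 / 4.6270 = 0.4863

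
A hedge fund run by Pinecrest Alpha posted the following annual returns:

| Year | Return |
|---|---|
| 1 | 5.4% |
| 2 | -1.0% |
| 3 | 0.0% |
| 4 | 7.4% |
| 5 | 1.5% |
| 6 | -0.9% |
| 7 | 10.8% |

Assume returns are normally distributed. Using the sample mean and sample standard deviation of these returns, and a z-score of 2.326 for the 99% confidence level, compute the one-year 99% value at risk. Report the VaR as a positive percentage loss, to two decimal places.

r̄ = (5.4 − 1 + 0 + 7.4 + 1.5 − 0.9 + 10.8) / 7 = 3.3143%
Sample σ = √[Σ(r − r̄)² / 6] = √[127.7286 / 6] = √21.2881 = 4.6139%
VaR = −(r̄ − z·σ) = −(3.3143 − 2.326 × 4.6139) = −(-7.4176) = 7.4176%

7.42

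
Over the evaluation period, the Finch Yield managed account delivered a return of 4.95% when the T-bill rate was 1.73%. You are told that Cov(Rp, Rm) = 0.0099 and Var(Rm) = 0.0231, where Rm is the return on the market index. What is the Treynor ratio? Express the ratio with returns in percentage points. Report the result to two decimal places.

β = Cov / Var = 0.0099 / 0.0231 = 0.4286
Treynor = (Rp − Rf) / β = (4.95% − 1.73%) / 0.4286 = 3.22 / 0.4286 = 7.5128

7.51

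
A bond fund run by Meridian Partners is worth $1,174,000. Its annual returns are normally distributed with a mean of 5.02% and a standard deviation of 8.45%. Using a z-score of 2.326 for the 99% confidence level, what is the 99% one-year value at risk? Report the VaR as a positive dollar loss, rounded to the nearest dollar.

$171,811

Return at the 99% tail: μ − z·σ = 5.02% − 2.326 × 8.45% = 5.02 − 19.6547 = -14.6347%
VaR = −(-14.6347%) × $1,174,000 = 14.6347% × $1,174,000 = $171,811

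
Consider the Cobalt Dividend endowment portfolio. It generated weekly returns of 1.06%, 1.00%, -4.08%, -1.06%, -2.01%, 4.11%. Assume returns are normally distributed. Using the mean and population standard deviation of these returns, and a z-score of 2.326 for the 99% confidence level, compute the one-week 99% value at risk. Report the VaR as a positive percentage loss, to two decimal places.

μ = (1.06 + 1 − 4.08 − 1.06 − 2.01 + 4.11) / 6 = -0.980 / 6 = -0.1633%
Population σ = √[Σ(r − μ)² / 6] = √[40.6657 / 6] = √6.7776 = 2.6034%
VaR = −(μ − z·σ) = −(-0.1633 − 2.326 × 2.6034) = −(-6.2188) = 6.2188%

6.22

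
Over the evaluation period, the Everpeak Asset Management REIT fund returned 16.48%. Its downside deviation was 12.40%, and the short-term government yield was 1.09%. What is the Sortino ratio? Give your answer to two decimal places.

1.24

Sortino = (Rp − Rf) / σd = (16.48% − 1.09%) / 12.40% = 15.39% / 12.40% = 1.2411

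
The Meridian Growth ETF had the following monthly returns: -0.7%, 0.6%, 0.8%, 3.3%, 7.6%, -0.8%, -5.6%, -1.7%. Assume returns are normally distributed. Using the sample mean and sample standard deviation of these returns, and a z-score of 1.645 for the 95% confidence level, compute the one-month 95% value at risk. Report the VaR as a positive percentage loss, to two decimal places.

5.89

Mean return r̄ = 3.50 / 8 = 0.4375%
Sample std dev = √[103.4988 / 7] = 3.8452%
VaR = −(r̄ − z·σ) = −(0.4375 − 1.645 × 3.8452) = −(-5.8879) = 5.8879%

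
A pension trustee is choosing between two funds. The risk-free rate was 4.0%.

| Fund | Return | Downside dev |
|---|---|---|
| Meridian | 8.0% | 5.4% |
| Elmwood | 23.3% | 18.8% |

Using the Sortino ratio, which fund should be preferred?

Meridian: Sortino ratio = (8.0% − 4.0%) / 5.4% = 0.741
Elmwood: Sortino ratio = (23.3% − 4.0%) / 18.8% = 1.027
Highest: Elmwood (1.027).

Elmwood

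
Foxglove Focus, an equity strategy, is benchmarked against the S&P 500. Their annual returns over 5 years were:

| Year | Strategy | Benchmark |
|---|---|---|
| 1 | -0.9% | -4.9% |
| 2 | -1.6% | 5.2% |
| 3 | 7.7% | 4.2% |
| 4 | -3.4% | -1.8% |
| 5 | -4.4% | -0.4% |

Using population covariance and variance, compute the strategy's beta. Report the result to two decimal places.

r̄p = -0.5200%,  r̄m = 0.4600%
Cov = Σ(rp − r̄p)(rm − r̄m) / 5 = 7.5012
Var(rm) = Σ(rm − r̄m)² / 5 = 14.2064
β = Cov / Var = 7.5012 / 14.2064 = 0.5280

0.53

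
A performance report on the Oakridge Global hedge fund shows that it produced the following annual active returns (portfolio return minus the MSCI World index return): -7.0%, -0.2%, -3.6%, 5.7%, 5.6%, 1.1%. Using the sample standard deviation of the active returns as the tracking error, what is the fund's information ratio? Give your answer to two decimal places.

0.05

r̄ = (-7 − 0.2 − 3.6 + 5.7 + 5.6 + 1.1) / 6 = 0.2667%
Σ(r − r̄)² = (-7 − 0.2667)² + (-0.2 − 0.2667)² + … = 126.6333
sample σ = √(126.6333 / 5) = √25.3267 = 5.0326%
IR = r̄ / tracking error = 0.2667 / 5.0326 = 0.0530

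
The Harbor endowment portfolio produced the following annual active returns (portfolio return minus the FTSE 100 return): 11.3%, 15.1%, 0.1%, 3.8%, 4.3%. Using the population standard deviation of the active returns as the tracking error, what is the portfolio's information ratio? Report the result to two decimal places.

1.27

Mean return μ = 34.60 / 5 = 6.9200%
Σ(r − μ)² = 149.2080; population σ = √(149.2080/5) = 5.4627%
IR = μ / tracking error = 6.9200 / 5.4627 = 1.2668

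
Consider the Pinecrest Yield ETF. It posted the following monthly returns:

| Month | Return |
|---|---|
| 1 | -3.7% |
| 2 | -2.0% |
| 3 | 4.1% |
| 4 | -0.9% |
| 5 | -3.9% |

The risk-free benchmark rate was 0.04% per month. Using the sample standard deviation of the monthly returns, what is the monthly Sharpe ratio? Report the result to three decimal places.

-0.406

r̄ = (-3.7 − 2 + 4.1 − 0.9 − 3.9) / 5 = -6.40 / 5 = -1.2800%
Sample σ = √[Σ(r − r̄)² / 4] = √[42.3280 / 4] = √10.5820 = 3.2530%
Sharpe = (r̄ − rf) / σ = (-1.2800 − 0.04) / 3.2530 = -1.3200 / 3.2530 = -0.4058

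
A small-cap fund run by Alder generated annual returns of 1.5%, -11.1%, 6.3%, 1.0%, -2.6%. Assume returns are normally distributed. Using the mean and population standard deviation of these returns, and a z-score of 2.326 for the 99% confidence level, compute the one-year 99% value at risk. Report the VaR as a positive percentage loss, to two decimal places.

r̄ = (1.5 − 11.1 + 6.3 + 1 − 2.6) / 5 = -0.9800%
Population σ = √[Σ(r − r̄)² / 5] = √[168.1080 / 5] = √33.6216 = 5.7984%
VaR = −(r̄ − z·σ) = −(-0.9800 − 2.326 × 5.7984) = −(-14.4671) = 14.4671%

14.47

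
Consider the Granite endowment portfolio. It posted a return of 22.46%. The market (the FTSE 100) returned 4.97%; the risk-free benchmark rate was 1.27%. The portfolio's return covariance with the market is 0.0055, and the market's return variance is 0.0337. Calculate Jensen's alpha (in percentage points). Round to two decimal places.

20.59

β = Cov / Var = 0.0055 / 0.0337 = 0.1632
E[R] = Rf + β(Rm − Rf) = 1.27% + 0.1632 × (4.97% − 1.27%) = 1.8738%
α = Rp − E[R] = 22.46% − 1.8738% = 20.5862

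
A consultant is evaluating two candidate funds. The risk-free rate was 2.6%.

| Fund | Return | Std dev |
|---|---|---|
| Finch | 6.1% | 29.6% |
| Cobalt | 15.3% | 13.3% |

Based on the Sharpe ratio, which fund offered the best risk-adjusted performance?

Finch: Sharpe ratio = (6.1% − 2.6%) / 29.6% = 0.118
Cobalt: Sharpe ratio = (15.3% − 2.6%) / 13.3% = 0.955
Highest: Cobalt (0.955).

Cobalt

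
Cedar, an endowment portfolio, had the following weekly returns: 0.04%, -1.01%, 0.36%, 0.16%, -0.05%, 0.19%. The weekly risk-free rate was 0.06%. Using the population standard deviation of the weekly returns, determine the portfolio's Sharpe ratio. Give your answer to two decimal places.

μ = (0.04 − 1.01 + 0.36 + 0.16 − 0.05 + 0.19) / 6 = -0.0517%
Σ(r − μ)² = (0.04 − (-0.0517))² + (-1.01 − (-0.0517))² + (0.36 − (-0.0517))² + … = 1.1995
population σ = √(1.1995 / 6) = √0.1999 = 0.4471%
Sharpe = (μ − rf) / σ = (-0.0517 − 0.06) / 0.4471 = -0.1117 / 0.4471 = -0.2498

-0.25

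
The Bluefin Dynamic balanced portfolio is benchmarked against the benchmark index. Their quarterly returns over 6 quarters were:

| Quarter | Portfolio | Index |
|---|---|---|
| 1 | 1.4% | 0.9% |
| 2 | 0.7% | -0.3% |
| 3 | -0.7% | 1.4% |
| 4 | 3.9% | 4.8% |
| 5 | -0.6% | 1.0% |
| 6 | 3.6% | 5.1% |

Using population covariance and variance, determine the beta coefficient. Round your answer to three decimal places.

0.743

r̄p = 1.3833%,  r̄m = 2.1500%
Cov = Σ(rp − r̄p)(rm − r̄m) / 6 = 3.1175
Var(rm) = Σ(rm − r̄m)² / 6 = 4.1958
β = Cov / Var = 3.1175 / 4.1958 = 0.7430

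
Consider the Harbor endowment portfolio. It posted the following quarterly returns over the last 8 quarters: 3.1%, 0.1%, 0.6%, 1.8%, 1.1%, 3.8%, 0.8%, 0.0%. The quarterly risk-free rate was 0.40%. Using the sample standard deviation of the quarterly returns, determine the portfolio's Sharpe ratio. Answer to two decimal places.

r̄ = (3.1 + 0.1 + 0.6 + 1.8 + 1.1 + 3.8 + 0.8 + 0) / 8 = 1.4125%
Sample σ = √[Σ(r − r̄)² / 7] = √[13.5488 / 7] = √1.9355 = 1.3912%
Sharpe = (r̄ − rf) / σ = (1.4125 − 0.4) / 1.3912 = 1.0125 / 1.3912 = 0.7278

0.73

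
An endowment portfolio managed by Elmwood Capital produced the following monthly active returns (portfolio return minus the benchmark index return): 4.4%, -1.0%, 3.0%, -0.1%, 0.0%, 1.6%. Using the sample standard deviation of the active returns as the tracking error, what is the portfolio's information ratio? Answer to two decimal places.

μ = (4.4 − 1 + 3 − 0.1 + 0 + 1.6) / 6 = 7.90 / 6 = 1.3167%
Σ(r − μ)² = (4.4 − 1.3167)² + (-1 − 1.3167)² + … = 21.5283
sample σ = √(21.5283 / 5) = √4.3057 = 2.0750%
IR = μ / tracking error = 1.3167 / 2.0750 = 0.6346

0.63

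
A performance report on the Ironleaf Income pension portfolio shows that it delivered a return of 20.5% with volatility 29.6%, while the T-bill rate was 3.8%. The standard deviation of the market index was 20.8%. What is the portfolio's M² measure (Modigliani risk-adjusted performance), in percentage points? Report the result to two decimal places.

Sharpe = (Rp − Rf) / σp = (20.5% − 3.8%) / 29.6% = 0.5642
M² = Rf + Sharpe × σm = 3.8% + 0.5642 × 20.8% = 15.5354%

15.54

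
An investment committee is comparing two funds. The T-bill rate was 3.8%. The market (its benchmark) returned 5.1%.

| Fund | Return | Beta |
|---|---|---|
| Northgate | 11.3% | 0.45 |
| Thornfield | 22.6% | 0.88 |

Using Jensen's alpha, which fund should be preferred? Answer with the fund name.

Thornfield

Northgate: α = 11.3% − [3.8% + 0.45 × (5.1% − 3.8%)] = 6.915
Thornfield: α = 22.6% − [3.8% + 0.88 × (5.1% − 3.8%)] = 17.656
Highest: Thornfield (17.656).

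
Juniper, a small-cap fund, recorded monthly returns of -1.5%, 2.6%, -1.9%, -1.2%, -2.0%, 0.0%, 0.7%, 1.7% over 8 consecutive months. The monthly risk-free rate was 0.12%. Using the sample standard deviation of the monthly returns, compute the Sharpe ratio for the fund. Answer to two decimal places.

Mean return r̄ = -1.60 / 8 = -0.2000%
Σ(r − r̄)² = (-1.5 − (-0.2000))² + (2.6 − (-0.2000))² + (-1.9 − (-0.2000))² + … = 21.1200
σ = √[21.1200 / 7] = 1.7370%
Sharpe = (r̄ − rf) / σ = (-0.2000 − 0.12) / 1.7370 = -0.3200 / 1.7370 = -0.1842

-0.18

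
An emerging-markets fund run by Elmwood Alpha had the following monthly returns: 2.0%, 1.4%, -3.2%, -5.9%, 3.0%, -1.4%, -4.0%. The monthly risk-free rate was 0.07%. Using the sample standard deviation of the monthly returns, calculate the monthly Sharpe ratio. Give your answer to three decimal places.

r̄ = (2 + 1.4 − 3.2 − 5.9 + 3 − 1.4 − 4) / 7 = -8.10 / 7 = -1.1571%
Σ(r − r̄)² = (2 − (-1.1571))² + (1.4 − (-1.1571))² + (-3.2 − (-1.1571))² + … = 68.5971
sample σ = √(68.5971 / 6) = √11.4329 = 3.3813%
Sharpe = (r̄ − rf) / σ = (-1.1571 − 0.07) / 3.3813 = -1.2271 / 3.3813 = -0.3629

-0.363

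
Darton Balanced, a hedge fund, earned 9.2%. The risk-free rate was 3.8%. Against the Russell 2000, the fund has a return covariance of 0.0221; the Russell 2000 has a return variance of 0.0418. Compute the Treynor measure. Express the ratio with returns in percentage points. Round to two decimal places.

10.21

β = Cov / Var = 0.0221 / 0.0418 = 0.5287
Treynor = (Rp − Rf) / β = (9.2% − 3.8%) / 0.5287 = 5.40 / 0.5287 = 10.2137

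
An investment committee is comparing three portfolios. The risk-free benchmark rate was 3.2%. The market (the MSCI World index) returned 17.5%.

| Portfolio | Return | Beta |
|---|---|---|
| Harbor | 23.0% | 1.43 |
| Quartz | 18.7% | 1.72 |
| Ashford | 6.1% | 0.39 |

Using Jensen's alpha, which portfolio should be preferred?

Harbor

Harbor: α = 23.0% − [3.2% + 1.43 × (17.5% − 3.2%)] = -0.649
Quartz: α = 18.7% − [3.2% + 1.72 × (17.5% − 3.2%)] = -9.096
Ashford: α = 6.1% − [3.2% + 0.39 × (17.5% − 3.2%)] = -2.677
Highest: Harbor (-0.649).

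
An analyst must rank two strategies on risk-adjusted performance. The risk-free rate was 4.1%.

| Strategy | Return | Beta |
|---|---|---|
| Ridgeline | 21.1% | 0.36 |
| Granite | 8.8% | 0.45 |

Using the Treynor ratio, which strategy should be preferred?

Ridgeline

Ridgeline: Treynor = (21.1% − 4.1%) / 0.36 = 47.222
Granite: Treynor = (8.8% − 4.1%) / 0.45 = 10.444
Highest: Ridgeline (47.222).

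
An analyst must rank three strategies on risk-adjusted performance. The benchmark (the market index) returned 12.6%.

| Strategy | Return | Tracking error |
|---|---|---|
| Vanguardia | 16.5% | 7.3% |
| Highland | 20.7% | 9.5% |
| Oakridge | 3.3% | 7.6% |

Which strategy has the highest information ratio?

Highland

Vanguardia: IR = (16.5% − 12.6%) / 7.3% = 0.534
Highland: IR = (20.7% − 12.6%) / 9.5% = 0.853
Oakridge: IR = (3.3% − 12.6%) / 7.6% = -1.224
Highest: Highland (0.853).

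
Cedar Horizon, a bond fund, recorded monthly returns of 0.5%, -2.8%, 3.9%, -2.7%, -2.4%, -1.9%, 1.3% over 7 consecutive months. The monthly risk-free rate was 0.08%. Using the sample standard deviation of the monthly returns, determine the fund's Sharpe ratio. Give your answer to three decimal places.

μ = (0.5 − 2.8 + 3.9 − 2.7 − 2.4 − 1.9 + 1.3) / 7 = -0.5857%
Σ(r − μ)² = 39.2486; sample σ = √(39.2486/6) = 2.5576%
Sharpe = (μ − rf) / σ = (-0.5857 − 0.08) / 2.5576 = -0.6657 / 2.5576 = -0.2603

-0.260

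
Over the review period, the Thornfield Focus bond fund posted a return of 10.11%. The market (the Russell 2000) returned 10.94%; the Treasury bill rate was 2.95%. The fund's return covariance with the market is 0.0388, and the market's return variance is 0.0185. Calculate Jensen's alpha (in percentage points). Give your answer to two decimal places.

-9.60

β = Cov / Var = 0.0388 / 0.0185 = 2.0973
E[R] = Rf + β(Rm − Rf) = 2.95% + 2.0973 × (10.94% − 2.95%) = 19.7074%
α = Rp − E[R] = 10.11% − 19.7074% = -9.5974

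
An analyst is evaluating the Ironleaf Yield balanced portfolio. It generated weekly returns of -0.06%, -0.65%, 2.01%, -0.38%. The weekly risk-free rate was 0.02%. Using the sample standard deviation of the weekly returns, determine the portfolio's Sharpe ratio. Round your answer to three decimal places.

0.173

Mean return μ = 0.920 / 4 = 0.2300%
Σ(r − μ)² = 4.3990; sample σ = √(4.3990/3) = 1.2109%
Sharpe = (μ − rf) / σ = (0.2300 − 0.02) / 1.2109 = 0.2100 / 1.2109 = 0.1734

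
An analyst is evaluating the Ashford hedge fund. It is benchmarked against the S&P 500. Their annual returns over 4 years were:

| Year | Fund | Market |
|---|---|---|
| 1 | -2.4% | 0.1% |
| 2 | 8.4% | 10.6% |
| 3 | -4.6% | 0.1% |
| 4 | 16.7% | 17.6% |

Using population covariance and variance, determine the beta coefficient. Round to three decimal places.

1.151

r̄p = 4.5250%,  r̄m = 7.1000%
Cov = Σ(rp − r̄p)(rm − r̄m) / 4 = 63.4375
Var(rm) = Σ(rm − r̄m)² / 4 = 55.1250
β = Cov / Var = 63.4375 / 55.1250 = 1.1508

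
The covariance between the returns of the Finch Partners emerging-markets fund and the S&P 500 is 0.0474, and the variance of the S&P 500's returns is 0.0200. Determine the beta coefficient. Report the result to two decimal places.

β = Cov(Rp, Rm) / Var(Rm) = 0.0474 / 0.0200 = 2.3700

2.37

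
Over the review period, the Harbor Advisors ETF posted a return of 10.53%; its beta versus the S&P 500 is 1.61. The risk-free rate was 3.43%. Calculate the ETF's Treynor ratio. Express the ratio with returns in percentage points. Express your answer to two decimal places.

4.41

Treynor = (Rp − Rf) / β = (10.53% − 3.43%) / 1.61 = 7.10 / 1.61 = 4.4099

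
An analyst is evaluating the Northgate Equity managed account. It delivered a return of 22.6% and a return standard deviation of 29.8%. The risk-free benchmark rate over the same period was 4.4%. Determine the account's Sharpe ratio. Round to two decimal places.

Sharpe = (Rp − Rf) / σp = (22.6% − 4.4%) / 29.8% = 18.20% / 29.8% = 0.6107

0.61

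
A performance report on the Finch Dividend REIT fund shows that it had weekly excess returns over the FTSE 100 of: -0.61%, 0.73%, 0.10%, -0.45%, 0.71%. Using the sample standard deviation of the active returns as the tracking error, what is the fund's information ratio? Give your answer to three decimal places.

r̄ = (-0.61 + 0.73 + 0.1 − 0.45 + 0.71) / 5 = 0.480 / 5 = 0.0960%
Sample std dev = √[1.5755 / 4] = 0.6276%
IR = r̄ / tracking error = 0.0960 / 0.6276 = 0.1530

0.153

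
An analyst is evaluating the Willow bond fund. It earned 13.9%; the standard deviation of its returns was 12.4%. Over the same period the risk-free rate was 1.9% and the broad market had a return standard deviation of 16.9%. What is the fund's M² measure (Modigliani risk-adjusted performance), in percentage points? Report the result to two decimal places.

Sharpe = (Rp − Rf) / σp = (13.9% − 1.9%) / 12.4% = 0.9677
M² = Rf + Sharpe × σm = 1.9% + 0.9677 × 16.9% = 18.2541%

18.25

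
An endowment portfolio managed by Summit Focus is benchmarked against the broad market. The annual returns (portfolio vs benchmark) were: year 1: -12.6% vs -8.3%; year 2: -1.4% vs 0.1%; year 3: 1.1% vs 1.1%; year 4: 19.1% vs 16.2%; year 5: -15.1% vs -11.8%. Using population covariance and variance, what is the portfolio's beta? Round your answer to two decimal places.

r̄p = -1.7800%,  r̄m = -0.5400%
Cov = Σ(rp − r̄p)(rm − r̄m) / 5 = 117.6888
Var(rm) = Σ(rm − r̄m)² / 5 = 94.0664
β = Cov / Var = 117.6888 / 94.0664 = 1.2511

1.25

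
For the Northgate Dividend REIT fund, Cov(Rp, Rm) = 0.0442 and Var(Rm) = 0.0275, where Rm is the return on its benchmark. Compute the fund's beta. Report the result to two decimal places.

β = Cov(Rp, Rm) / Var(Rm) = 0.0442 / 0.0275 = 1.6073

1.61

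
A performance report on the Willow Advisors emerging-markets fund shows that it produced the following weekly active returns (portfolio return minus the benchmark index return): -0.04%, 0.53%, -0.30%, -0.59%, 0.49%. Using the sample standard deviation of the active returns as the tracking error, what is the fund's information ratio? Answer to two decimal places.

Mean return r̄ = 0.090 / 5 = 0.0180%
Sample σ = √[Σ(r − r̄)² / 4] = √[0.9591 / 4] = √0.2398 = 0.4897%
IR = r̄ / tracking error = 0.0180 / 0.4897 = 0.0368

0.04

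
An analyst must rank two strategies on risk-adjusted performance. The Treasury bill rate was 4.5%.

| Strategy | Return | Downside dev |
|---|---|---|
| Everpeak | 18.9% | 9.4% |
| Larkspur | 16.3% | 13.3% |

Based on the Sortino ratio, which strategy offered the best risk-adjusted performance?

Everpeak

Everpeak: Sortino ratio = (18.9% − 4.5%) / 9.4% = 1.532
Larkspur: Sortino ratio = (16.3% − 4.5%) / 13.3% = 0.887
Highest: Everpeak (1.532).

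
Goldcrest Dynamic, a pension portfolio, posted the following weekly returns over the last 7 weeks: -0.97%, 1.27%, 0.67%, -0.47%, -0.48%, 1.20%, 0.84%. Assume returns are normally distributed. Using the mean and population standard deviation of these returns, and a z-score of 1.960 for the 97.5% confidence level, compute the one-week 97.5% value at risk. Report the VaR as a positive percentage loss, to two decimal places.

r̄ = (-0.97 + 1.27 + 0.67 − 0.47 − 0.48 + 1.2 + 0.84) / 7 = 2.060 / 7 = 0.2943%
Population std dev = √[4.9934 / 7] = 0.8446%
VaR = −(r̄ − z·σ) = −(0.2943 − 1.960 × 0.8446) = −(-1.3611) = 1.3611%

1.36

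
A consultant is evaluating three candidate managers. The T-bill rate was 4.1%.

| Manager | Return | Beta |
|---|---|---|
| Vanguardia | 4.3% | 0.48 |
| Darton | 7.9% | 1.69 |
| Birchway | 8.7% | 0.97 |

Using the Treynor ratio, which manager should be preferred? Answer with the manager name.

Vanguardia: Treynor = (4.3% − 4.1%) / 0.48 = 0.417
Darton: Treynor = (7.9% − 4.1%) / 1.69 = 2.249
Birchway: Treynor = (8.7% − 4.1%) / 0.97 = 4.742
Highest: Birchway (4.742).

Birchway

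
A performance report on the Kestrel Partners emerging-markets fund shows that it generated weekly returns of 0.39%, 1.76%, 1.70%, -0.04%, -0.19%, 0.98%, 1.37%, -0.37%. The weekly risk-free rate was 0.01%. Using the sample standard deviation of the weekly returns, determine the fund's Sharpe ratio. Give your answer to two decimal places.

0.80

r̄ = (0.39 + 1.76 + 1.7 − 0.04 − 0.19 + 0.98 + 1.37 − 0.37) / 8 = 0.7000%
Sample std dev = √[5.2316 / 7] = 0.8645%
Sharpe = (r̄ − rf) / σ = (0.7000 − 0.01) / 0.8645 = 0.6900 / 0.8645 = 0.7981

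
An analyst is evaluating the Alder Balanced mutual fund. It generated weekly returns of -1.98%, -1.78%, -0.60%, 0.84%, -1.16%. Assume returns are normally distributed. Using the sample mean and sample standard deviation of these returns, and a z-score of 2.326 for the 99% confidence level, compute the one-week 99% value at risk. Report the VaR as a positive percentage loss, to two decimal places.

r̄ = (-1.98 − 1.78 − 0.6 + 0.84 − 1.16) / 5 = -0.9360%
Σ(r − r̄)² = (-1.98 − (-0.9360))² + (-1.78 − (-0.9360))² + (-0.6 − (-0.9360))² + … = 5.1195
sample σ = √(5.1195 / 4) = √1.2799 = 1.1313%
VaR = −(r̄ − z·σ) = −(-0.9360 − 2.326 × 1.1313) = −(-3.5674) = 3.5674%

3.57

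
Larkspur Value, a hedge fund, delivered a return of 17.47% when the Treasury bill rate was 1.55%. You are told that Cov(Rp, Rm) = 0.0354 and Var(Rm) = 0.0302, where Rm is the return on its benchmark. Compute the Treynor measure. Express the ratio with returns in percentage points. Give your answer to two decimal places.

13.58

β = Cov / Var = 0.0354 / 0.0302 = 1.1722
Treynor = (Rp − Rf) / β = (17.47% − 1.55%) / 1.1722 = 15.92 / 1.1722 = 13.5813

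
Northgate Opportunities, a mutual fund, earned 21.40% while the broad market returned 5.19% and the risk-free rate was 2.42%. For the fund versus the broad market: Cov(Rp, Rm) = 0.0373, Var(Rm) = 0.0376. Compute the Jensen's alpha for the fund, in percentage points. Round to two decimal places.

16.23

β = Cov / Var = 0.0373 / 0.0376 = 0.9920
E[R] = Rf + β(Rm − Rf) = 2.42% + 0.9920 × (5.19% − 2.42%) = 5.1678%
α = Rp − E[R] = 21.40% − 5.1678% = 16.2322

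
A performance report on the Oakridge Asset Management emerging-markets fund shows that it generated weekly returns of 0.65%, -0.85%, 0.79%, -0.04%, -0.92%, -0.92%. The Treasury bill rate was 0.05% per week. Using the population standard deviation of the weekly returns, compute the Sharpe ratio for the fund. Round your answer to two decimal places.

r̄ = (0.65 − 0.85 + 0.79 − 0.04 − 0.92 − 0.92) / 6 = -0.2150%
Σ(r − r̄)² = 3.1862; population σ = √(3.1862/6) = 0.7287%
Sharpe = (r̄ − rf) / σ = (-0.2150 − 0.05) / 0.7287 = -0.2650 / 0.7287 = -0.3637

-0.36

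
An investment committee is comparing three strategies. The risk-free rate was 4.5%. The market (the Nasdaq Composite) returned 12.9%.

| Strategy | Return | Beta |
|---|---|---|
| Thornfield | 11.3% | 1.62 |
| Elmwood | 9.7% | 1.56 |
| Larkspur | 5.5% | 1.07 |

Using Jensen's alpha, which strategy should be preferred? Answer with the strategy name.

Thornfield

Thornfield: α = 11.3% − [4.5% + 1.62 × (12.9% − 4.5%)] = -6.808
Elmwood: α = 9.7% − [4.5% + 1.56 × (12.9% − 4.5%)] = -7.904
Larkspur: α = 5.5% − [4.5% + 1.07 × (12.9% − 4.5%)] = -7.988
Highest: Thornfield (-6.808).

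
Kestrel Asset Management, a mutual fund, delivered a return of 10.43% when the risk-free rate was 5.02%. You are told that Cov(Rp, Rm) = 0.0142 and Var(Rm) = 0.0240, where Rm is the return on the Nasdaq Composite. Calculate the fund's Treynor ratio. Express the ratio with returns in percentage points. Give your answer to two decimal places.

9.14

β = Cov / Var = 0.0142 / 0.0240 = 0.5917
Treynor = (Rp − Rf) / β = (10.43% − 5.02%) / 0.5917 = 5.41 / 0.5917 = 9.1431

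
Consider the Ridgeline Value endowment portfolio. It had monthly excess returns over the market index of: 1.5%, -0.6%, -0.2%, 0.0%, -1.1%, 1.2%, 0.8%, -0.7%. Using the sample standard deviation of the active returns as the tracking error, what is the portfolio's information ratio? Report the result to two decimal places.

Mean return r̄ = 0.90 / 8 = 0.1125%
Sample std dev = √[6.3288 / 7] = 0.9508%
IR = r̄ / tracking error = 0.1125 / 0.9508 = 0.1183

0.12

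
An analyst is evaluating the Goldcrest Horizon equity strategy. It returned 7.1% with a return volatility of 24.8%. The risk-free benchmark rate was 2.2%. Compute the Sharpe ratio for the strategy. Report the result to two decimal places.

Sharpe = (Rp − Rf) / σp = (7.1% − 2.2%) / 24.8% = 4.90% / 24.8% = 0.1976

0.20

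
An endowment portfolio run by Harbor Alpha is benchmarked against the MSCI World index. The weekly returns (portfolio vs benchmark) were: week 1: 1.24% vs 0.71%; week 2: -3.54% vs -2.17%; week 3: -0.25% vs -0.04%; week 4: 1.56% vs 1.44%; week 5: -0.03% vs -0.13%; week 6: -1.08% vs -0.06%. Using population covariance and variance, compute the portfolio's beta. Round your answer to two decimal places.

1.48

r̄p = -0.3500%,  r̄m = -0.0417%
Cov = Σ(rp − r̄p)(rm − r̄m) / 6 = 1.8000
Var(rm) = Σ(rm − r̄m)² / 6 = 1.2164
β = Cov / Var = 1.8000 / 1.2164 = 1.4798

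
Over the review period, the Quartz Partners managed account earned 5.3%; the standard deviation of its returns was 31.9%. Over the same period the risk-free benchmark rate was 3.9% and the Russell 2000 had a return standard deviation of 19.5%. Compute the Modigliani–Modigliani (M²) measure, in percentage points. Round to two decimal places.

4.76

Sharpe = (Rp − Rf) / σp = (5.3% − 3.9%) / 31.9% = 0.0439
M² = Rf + Sharpe × σm = 3.9% + 0.0439 × 19.5% = 4.7561%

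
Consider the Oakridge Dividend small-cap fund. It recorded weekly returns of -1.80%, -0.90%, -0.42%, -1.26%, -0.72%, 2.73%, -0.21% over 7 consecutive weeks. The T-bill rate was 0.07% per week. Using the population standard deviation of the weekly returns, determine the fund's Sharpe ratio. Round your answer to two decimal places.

-0.32

μ = (-1.8 − 0.9 − 0.42 − 1.26 − 0.72 + 2.73 − 0.21) / 7 = -2.580 / 7 = -0.3686%
Population σ = √[Σ(r − μ)² / 7] = √[12.8785 / 7] = √1.8398 = 1.3564%
Sharpe = (μ − rf) / σ = (-0.3686 − 0.07) / 1.3564 = -0.4386 / 1.3564 = -0.3234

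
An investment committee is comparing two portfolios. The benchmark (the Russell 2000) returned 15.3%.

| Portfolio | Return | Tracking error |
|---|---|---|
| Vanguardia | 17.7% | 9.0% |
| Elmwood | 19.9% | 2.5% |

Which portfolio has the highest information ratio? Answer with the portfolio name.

Elmwood

Vanguardia: IR = (17.7% − 15.3%) / 9.0% = 0.267
Elmwood: IR = (19.9% − 15.3%) / 2.5% = 1.840
Highest: Elmwood (1.840).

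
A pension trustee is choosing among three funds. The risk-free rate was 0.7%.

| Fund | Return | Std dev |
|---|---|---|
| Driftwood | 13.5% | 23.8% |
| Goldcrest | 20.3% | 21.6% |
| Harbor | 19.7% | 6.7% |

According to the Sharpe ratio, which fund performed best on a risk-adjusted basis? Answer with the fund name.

Harbor

Driftwood: Sharpe ratio = (13.5% − 0.7%) / 23.8% = 0.538
Goldcrest: Sharpe ratio = (20.3% − 0.7%) / 21.6% = 0.907
Harbor: Sharpe ratio = (19.7% − 0.7%) / 6.7% = 2.836
Highest: Harbor (2.836).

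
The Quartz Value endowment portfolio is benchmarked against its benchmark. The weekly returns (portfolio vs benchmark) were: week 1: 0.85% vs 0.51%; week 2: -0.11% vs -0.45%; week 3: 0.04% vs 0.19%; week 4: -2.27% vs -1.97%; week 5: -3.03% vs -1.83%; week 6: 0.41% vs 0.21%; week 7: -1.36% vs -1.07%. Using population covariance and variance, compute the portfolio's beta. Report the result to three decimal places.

1.401

r̄p = -0.7814%,  r̄m = -0.6300%
Cov = Σ(rp − r̄p)(rm − r̄m) / 7 = 1.2289
Var(rm) = Σ(rm − r̄m)² / 7 = 0.8770
β = Cov / Var = 1.2289 / 0.8770 = 1.4013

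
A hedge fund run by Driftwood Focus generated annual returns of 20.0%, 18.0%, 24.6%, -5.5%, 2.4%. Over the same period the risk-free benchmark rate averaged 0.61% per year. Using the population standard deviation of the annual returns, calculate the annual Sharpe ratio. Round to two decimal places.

μ = (20 + 18 + 24.6 − 5.5 + 2.4) / 5 = 11.9000%
Population std dev = √[657.1200 / 5] = 11.4640%
Sharpe = (μ − rf) / σ = (11.9000 − 0.61) / 11.4640 = 11.2900 / 11.4640 = 0.9848

0.98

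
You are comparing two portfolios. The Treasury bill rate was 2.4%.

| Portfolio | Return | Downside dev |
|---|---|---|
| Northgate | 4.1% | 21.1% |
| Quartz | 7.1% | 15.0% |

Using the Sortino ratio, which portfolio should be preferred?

Quartz

Northgate: Sortino ratio = (4.1% − 2.4%) / 21.1% = 0.081
Quartz: Sortino ratio = (7.1% − 2.4%) / 15.0% = 0.313
Highest: Quartz (0.313).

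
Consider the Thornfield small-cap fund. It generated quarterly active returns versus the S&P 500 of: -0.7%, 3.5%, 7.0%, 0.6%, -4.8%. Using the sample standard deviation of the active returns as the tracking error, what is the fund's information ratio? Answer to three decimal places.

r̄ = (-0.7 + 3.5 + 7 + 0.6 − 4.8) / 5 = 5.60 / 5 = 1.1200%
Sample σ = √[Σ(r − r̄)² / 4] = √[78.8680 / 4] = √19.7170 = 4.4404%
IR = r̄ / tracking error = 1.1200 / 4.4404 = 0.2522

0.252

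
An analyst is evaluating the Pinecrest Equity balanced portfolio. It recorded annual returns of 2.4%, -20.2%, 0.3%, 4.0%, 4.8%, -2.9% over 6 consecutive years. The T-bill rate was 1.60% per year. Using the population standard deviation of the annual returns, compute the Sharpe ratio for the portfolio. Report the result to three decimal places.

-0.413

r̄ = (2.4 − 20.2 + 0.3 + 4 + 4.8 − 2.9) / 6 = -1.9333%
Σ(r − r̄)² = 438.9133; population σ = √(438.9133/6) = 8.5529%
Sharpe = (r̄ − rf) / σ = (-1.9333 − 1.6) / 8.5529 = -3.5333 / 8.5529 = -0.4131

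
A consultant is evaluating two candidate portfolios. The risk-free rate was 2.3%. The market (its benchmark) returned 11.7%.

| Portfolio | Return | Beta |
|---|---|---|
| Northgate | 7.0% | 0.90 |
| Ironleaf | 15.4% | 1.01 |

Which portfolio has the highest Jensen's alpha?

Ironleaf

Northgate: α = 7.0% − [2.3% + 0.90 × (11.7% − 2.3%)] = -3.760
Ironleaf: α = 15.4% − [2.3% + 1.01 × (11.7% − 2.3%)] = 3.606
Highest: Ironleaf (3.606).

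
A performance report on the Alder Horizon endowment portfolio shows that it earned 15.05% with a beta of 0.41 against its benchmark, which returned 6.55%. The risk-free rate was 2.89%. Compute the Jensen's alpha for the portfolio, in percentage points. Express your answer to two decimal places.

10.66

CAPM expected return = Rf + β(Rm − Rf) = 2.89% + 0.41 × (6.55% − 2.89%) = 2.89 + 0.41 × 3.66 = 4.3906%
Jensen's α = Rp − E[R] = 15.05% − 4.3906% = 10.6594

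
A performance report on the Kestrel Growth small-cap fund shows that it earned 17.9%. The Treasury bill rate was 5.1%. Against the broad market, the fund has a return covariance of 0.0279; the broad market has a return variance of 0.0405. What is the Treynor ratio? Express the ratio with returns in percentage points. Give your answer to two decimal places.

18.58

β = Cov / Var = 0.0279 / 0.0405 = 0.6889
Treynor = (Rp − Rf) / β = (17.9% − 5.1%) / 0.6889 = 12.80 / 0.6889 = 18.5803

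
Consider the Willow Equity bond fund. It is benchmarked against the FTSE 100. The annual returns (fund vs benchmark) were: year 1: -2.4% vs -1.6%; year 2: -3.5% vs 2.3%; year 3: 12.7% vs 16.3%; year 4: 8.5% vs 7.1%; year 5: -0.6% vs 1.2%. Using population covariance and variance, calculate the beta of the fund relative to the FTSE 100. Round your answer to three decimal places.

0.953

r̄p = 2.9400%,  r̄m = 5.0600%
Cov = Σ(rp − r̄p)(rm − r̄m) / 5 = 37.6096
Var(rm) = Σ(rm − r̄m)² / 5 = 39.4744
β = Cov / Var = 37.6096 / 39.4744 = 0.9528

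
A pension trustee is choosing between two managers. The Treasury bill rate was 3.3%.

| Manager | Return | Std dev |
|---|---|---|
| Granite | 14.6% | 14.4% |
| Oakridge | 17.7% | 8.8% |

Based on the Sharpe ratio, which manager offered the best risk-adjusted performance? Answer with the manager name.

Granite: Sharpe ratio = (14.6% − 3.3%) / 14.4% = 0.785
Oakridge: Sharpe ratio = (17.7% − 3.3%) / 8.8% = 1.636
Highest: Oakridge (1.636).

Oakridge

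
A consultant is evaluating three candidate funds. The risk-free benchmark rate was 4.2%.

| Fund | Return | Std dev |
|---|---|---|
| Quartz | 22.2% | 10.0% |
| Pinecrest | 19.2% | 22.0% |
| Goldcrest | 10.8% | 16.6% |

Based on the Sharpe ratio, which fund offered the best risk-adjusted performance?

Quartz: Sharpe ratio = (22.2% − 4.2%) / 10.0% = 1.800
Pinecrest: Sharpe ratio = (19.2% − 4.2%) / 22.0% = 0.682
Goldcrest: Sharpe ratio = (10.8% − 4.2%) / 16.6% = 0.398
Highest: Quartz (1.800).

Quartz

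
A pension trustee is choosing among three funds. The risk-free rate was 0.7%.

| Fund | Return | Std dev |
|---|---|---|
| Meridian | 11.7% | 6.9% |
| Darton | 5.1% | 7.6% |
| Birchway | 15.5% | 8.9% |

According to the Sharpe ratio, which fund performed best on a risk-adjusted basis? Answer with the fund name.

Meridian: Sharpe ratio = (11.7% − 0.7%) / 6.9% = 1.594
Darton: Sharpe ratio = (5.1% − 0.7%) / 7.6% = 0.579
Birchway: Sharpe ratio = (15.5% − 0.7%) / 8.9% = 1.663
Highest: Birchway (1.663).

Birchway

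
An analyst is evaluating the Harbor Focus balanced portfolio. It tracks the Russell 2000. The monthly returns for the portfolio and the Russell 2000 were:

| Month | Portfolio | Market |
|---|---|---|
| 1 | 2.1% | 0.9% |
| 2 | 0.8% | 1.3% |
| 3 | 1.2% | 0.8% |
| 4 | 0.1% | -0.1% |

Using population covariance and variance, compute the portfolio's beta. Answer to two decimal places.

0.80

r̄p = 1.0500%,  r̄m = 0.7250%
Cov = Σ(rp − r̄p)(rm − r̄m) / 4 = 0.2088
Var(rm) = Σ(rm − r̄m)² / 4 = 0.2619
β = Cov / Var = 0.2088 / 0.2619 = 0.7973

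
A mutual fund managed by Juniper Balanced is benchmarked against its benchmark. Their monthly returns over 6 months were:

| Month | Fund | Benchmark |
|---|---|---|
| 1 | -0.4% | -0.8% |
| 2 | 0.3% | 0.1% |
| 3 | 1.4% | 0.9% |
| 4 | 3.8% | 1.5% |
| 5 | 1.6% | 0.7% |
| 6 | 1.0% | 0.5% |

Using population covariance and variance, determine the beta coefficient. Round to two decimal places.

1.71

r̄p = 1.2833%,  r̄m = 0.4833%
Cov = Σ(rp − r̄p)(rm − r̄m) / 6 = 0.8681
Var(rm) = Σ(rm − r̄m)² / 6 = 0.5081
β = Cov / Var = 0.8681 / 0.5081 = 1.7085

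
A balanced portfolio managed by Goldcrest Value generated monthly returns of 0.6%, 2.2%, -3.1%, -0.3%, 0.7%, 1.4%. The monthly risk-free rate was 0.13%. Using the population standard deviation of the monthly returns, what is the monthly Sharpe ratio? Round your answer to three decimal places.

r̄ = (0.6 + 2.2 − 3.1 − 0.3 + 0.7 + 1.4) / 6 = 0.2500%
Population σ = √[Σ(r − r̄)² / 6] = √[16.9750 / 6] = √2.8292 = 1.6820%
Sharpe = (r̄ − rf) / σ = (0.2500 − 0.13) / 1.6820 = 0.1200 / 1.6820 = 0.0713

0.071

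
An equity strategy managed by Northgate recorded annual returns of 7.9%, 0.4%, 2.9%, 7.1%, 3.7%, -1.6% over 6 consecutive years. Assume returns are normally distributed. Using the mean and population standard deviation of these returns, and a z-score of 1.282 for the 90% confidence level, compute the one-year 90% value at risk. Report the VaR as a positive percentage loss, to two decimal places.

0.92

μ = (7.9 + 0.4 + 2.9 + 7.1 + 3.7 − 1.6) / 6 = 20.40 / 6 = 3.4000%
Σ(r − μ)² = (7.9 − 3.4000)² + (0.4 − 3.4000)² + … = 68.2800
σ = √[68.2800 / 6] = 3.3734%
VaR = −(μ − z·σ) = −(3.4000 − 1.282 × 3.3734) = −(-0.9247) = 0.9247%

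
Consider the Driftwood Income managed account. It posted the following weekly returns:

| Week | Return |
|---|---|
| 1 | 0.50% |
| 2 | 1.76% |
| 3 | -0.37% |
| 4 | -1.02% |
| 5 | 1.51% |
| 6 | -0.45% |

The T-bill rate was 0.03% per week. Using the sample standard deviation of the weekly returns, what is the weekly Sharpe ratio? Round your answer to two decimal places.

Mean return μ = 1.930 / 6 = 0.3217%
Σ(r − μ)² = (0.5 − 0.3217)² + (1.76 − 0.3217)² + … = 6.3867
sample σ = √(6.3867 / 5) = √1.2773 = 1.1302%
Sharpe = (μ − rf) / σ = (0.3217 − 0.03) / 1.1302 = 0.2917 / 1.1302 = 0.2581

0.26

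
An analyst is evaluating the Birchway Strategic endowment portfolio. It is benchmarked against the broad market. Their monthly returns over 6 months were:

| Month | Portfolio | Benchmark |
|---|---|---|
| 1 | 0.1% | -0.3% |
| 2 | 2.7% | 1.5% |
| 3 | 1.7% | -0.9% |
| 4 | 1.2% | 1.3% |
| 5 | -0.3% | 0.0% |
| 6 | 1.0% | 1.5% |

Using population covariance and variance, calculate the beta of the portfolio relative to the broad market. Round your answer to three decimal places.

r̄p = 1.0667%,  r̄m = 0.5167%
Cov = Σ(rp − r̄p)(rm − r̄m) / 6 = 0.3739
Var(rm) = Σ(rm − r̄m)² / 6 = 0.9147
β = Cov / Var = 0.3739 / 0.9147 = 0.4088

0.409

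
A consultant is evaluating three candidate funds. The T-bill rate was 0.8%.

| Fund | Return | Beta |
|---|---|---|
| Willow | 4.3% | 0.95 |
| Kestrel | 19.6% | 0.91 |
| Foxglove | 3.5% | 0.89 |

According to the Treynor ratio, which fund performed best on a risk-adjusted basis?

Kestrel

Willow: Treynor = (4.3% − 0.8%) / 0.95 = 3.684
Kestrel: Treynor = (19.6% − 0.8%) / 0.91 = 20.659
Foxglove: Treynor = (3.5% − 0.8%) / 0.89 = 3.034
Highest: Kestrel (20.659).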